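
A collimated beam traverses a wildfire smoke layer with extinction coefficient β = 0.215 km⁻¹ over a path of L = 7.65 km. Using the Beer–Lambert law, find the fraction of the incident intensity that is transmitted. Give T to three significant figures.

0.193

τ = β·L = 0.215 × 7.65 = 1.6448.
T = exp(−1.6448) = 0.1931.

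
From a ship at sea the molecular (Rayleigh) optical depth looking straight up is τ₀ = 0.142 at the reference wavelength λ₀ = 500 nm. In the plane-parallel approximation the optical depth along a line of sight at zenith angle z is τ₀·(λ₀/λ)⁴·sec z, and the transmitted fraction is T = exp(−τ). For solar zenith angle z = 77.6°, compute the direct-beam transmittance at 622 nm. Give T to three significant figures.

0.759

sec 77.6° = 4.6569.
τ = 0.142 × (500/622)⁴ × 4.6569 = 0.142 × 0.4176 × 4.6569 = 0.2761.
T = exp(−0.2761) = 0.7587.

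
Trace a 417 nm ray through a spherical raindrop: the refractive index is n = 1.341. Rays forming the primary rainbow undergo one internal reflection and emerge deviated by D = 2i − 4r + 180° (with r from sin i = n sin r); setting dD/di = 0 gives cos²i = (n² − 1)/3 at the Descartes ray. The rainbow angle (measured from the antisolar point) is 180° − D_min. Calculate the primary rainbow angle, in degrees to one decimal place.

40.9°

cos²i = (1.79828 − 1)/3 = 0.26609; i = arccos(0.51584) = 58.946°.
sin r = sin 58.946°/1.341 = 0.63884; r = 39.705°.
D_min = 2·58.946° − 4·39.705° + 180° = 139.071°.
Rainbow angle = 180° − D_min = 40.929°.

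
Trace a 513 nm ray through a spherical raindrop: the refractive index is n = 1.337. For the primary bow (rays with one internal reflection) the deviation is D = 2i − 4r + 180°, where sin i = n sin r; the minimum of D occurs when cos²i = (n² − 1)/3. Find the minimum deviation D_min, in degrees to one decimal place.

cos²i = (1.78757 − 1)/3 = 0.26252; i = arccos(0.51237) = 59.178°.
sin r = sin 59.178°/1.337 = 0.64231; r = 39.964°.
D_min = 2·59.178° − 4·39.964° + 180° = 138.500°.

138.5°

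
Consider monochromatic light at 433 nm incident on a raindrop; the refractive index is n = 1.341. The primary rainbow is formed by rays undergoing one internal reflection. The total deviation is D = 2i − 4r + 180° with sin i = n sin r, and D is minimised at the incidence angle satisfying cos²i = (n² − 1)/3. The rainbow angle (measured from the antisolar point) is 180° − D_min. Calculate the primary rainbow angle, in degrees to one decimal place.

cos²i = (1.79828 − 1)/3 = 0.26609; i = arccos(0.51584) = 58.946°.
sin r = sin 58.946°/1.341 = 0.63884; r = 39.705°.
D_min = 2·58.946° − 4·39.705° + 180° = 139.071°.
Rainbow angle = 180° − D_min = 40.929°.

40.9°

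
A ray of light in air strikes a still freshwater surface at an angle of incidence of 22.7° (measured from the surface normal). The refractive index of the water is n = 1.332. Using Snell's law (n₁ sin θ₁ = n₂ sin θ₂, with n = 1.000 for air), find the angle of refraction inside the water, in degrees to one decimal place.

16.8°

Snell: sin θ_r = sin θ_i / n = sin 22.7° / 1.332 = 0.3859 / 1.332 = 0.2897.
θ_r = arcsin(0.2897) = 16.84°.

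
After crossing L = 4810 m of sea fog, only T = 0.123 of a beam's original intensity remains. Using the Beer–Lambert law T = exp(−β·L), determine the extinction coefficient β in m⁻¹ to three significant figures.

Beer–Lambert: T = exp(−βL) ⇒ β = −ln(T)/L = −ln(0.123)/4810 = 2.0956/4810 = 0.0004357 m⁻¹.

0.000436 m⁻¹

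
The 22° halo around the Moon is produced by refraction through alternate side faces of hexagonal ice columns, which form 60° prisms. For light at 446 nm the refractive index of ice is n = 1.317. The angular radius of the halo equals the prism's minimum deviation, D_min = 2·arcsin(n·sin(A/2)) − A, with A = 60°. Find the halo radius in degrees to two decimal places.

22.37°

n·sin(A/2) = 1.317 × sin 30° = 1.317 × 0.5000 = 0.6585.
D_min = 2·arcsin(0.6585) − 60° = 2 × 41.186° − 60° = 22.371°.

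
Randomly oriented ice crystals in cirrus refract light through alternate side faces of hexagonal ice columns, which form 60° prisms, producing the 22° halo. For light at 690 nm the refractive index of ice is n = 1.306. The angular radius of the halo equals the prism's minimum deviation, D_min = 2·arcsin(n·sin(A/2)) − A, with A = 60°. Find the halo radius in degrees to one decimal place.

21.5°

n·sin(A/2) = 1.306 × sin 30° = 1.306 × 0.5000 = 0.6530.
D_min = 2·arcsin(0.6530) − 60° = 2 × 40.768° − 60° = 21.536°.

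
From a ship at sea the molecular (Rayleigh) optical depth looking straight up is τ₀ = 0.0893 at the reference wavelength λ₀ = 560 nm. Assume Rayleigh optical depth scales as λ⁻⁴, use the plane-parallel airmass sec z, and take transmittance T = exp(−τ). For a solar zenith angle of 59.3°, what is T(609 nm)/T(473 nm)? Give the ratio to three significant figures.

1.24

Airmass: sec 59.3° = 1.9587.
τ(609 nm) = 0.0893 × (560/609)⁴ × 1.9587 = 0.0893 × 0.7150 × 1.9587 = 0.1251.
τ(473 nm) = 0.0893 × (560/473)⁴ × 1.9587 = 0.0893 × 1.9648 × 1.9587 = 0.3437.
T(609)/T(473) = exp(τ_B − τ_A) = exp(0.2186) = 1.2443.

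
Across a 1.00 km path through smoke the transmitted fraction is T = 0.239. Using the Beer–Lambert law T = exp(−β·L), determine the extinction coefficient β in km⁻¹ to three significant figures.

1.43 km⁻¹

Beer–Lambert: T = exp(−βL) ⇒ β = −ln(T)/L = −ln(0.239)/1.00 = 1.4313/1.00 = 1.431 km⁻¹.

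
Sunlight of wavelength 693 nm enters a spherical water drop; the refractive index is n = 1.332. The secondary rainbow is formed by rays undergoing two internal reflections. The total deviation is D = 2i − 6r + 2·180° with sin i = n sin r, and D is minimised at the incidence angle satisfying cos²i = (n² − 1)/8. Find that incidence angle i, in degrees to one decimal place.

cos²i = (1.332² − 1)/8 = (1.77422 − 1)/8 = 0.09678.
cos i = 0.31109, so i = 71.875°.

71.9°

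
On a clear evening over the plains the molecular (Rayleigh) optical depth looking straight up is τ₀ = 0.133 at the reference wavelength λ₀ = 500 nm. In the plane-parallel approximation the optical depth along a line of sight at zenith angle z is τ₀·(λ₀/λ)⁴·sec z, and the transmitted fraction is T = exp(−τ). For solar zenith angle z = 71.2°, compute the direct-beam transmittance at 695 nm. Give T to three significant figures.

0.895

sec 71.2° = 3.1030.
τ = 0.133 × (500/695)⁴ × 3.1030 = 0.133 × 0.2679 × 3.1030 = 0.1106.
T = exp(−0.1106) = 0.8953.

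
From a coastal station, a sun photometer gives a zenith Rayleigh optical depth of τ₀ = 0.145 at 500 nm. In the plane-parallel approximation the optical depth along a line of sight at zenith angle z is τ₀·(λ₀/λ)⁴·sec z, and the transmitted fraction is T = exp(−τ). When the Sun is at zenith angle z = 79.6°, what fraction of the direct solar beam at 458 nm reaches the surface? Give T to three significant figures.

0.320

sec 79.6° = 5.5396.
τ = 0.145 × (500/458)⁴ × 5.5396 = 0.145 × 1.4204 × 5.5396 = 1.1409.
T = exp(−1.1409) = 0.3195.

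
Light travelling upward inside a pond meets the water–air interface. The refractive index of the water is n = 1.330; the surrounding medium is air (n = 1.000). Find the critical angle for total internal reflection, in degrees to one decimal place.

48.8°

sin θ_c = n_air / n = 1.000 / 1.330 = 0.7519.
θ_c = arcsin(0.7519) = 48.75°.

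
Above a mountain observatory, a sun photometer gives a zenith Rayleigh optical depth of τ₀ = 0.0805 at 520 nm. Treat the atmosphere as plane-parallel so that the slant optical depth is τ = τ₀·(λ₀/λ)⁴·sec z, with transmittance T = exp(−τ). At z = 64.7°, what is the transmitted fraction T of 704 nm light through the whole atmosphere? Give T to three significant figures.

0.945

sec 64.7° = 2.3400.
τ = 0.0805 × (520/704)⁴ × 2.3400 = 0.0805 × 0.2977 × 2.3400 = 0.0561.
T = exp(−0.0561) = 0.9455.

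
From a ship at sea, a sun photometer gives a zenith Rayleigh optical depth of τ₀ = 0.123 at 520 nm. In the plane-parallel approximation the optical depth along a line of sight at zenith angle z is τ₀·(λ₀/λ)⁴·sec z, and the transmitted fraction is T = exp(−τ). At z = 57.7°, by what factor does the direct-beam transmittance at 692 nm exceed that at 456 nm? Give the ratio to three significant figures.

1.37

Airmass: sec 57.7° = 1.8714.
τ(692 nm) = 0.123 × (520/692)⁴ × 1.8714 = 0.123 × 0.3189 × 1.8714 = 0.0734.
τ(456 nm) = 0.123 × (520/456)⁴ × 1.8714 = 0.123 × 1.6910 × 1.8714 = 0.3893.
T(692)/T(456) = exp(τ_B − τ_A) = exp(0.3159) = 1.3714.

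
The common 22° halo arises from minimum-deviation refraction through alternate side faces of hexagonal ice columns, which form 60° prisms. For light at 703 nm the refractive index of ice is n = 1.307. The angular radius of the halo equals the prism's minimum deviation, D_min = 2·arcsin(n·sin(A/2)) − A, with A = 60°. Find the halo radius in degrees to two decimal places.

21.61°

n·sin(A/2) = 1.307 × sin 30° = 1.307 × 0.5000 = 0.6535.
D_min = 2·arcsin(0.6535) − 60° = 2 × 40.806° − 60° = 21.612°.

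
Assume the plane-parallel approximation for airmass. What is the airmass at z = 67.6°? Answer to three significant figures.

2.62

X = sec z = 1/cos 67.6° = 1/0.3811 = 2.6242.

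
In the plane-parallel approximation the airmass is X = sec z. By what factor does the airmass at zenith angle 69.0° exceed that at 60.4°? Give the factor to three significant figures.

1.38

X(69.0°)/X(60.4°) = sec 69.0° / sec 60.4° = cos 60.4° / cos 69.0° = 0.4939/0.3584 = 1.3783.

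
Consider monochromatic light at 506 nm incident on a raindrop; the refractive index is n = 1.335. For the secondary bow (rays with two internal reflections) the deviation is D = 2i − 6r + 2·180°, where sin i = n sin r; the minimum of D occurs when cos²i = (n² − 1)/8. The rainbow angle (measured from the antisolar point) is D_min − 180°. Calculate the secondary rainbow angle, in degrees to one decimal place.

cos²i = (1.78222 − 1)/8 = 0.09778; i = arccos(0.31269) = 71.778°.
sin r = sin 71.778°/1.335 = 0.71150; r = 45.357°.
D_min = 2·71.778° − 6·45.357° + 360° = 231.414°.
Rainbow angle = D_min − 180° = 51.414°.

51.4°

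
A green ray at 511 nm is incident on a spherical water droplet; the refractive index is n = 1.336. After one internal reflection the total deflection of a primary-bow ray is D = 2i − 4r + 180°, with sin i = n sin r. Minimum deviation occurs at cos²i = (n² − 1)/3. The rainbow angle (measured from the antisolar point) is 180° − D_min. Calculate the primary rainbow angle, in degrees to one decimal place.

cos²i = (1.78490 − 1)/3 = 0.26163; i = arccos(0.51150) = 59.236°.
sin r = sin 59.236°/1.336 = 0.64318; r = 40.029°.
D_min = 2·59.236° − 4·40.029° + 180° = 138.356°.
Rainbow angle = 180° − D_min = 41.644°.

41.6°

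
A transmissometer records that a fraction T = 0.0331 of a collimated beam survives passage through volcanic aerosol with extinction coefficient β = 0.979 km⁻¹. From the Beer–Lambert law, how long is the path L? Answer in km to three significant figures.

3.48 km

Beer–Lambert: T = exp(−βL) ⇒ L = −ln(T)/β = −ln(0.0331)/0.979 = 3.4082/0.979 = 3.481 km.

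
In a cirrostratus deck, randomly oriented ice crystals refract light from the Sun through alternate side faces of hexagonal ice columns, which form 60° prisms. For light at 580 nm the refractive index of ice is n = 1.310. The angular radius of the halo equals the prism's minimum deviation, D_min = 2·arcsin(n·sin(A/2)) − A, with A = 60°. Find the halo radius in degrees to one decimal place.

21.8°

n·sin(A/2) = 1.310 × sin 30° = 1.310 × 0.5000 = 0.6550.
D_min = 2·arcsin(0.6550) − 60° = 2 × 40.920° − 60° = 21.839°.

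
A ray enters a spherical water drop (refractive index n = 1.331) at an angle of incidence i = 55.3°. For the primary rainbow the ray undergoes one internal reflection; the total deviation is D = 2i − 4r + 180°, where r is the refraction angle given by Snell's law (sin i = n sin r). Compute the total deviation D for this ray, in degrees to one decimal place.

138.0°

sin r = sin 55.3° / 1.331 = 0.8221/1.331 = 0.6177; r = 38.15°.
D = 2·55.3° − 4·38.15° + 180° = 110.60° − 152.59° + 180° = 138.01°.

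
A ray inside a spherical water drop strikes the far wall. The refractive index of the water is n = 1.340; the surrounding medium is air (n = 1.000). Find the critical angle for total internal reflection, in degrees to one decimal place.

sin θ_c = n_air / n = 1.000 / 1.340 = 0.7463.
θ_c = arcsin(0.7463) = 48.27°.

48.3°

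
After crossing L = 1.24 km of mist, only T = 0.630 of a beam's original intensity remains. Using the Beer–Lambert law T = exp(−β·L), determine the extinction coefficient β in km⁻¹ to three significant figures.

Beer–Lambert: T = exp(−βL) ⇒ β = −ln(T)/L = −ln(0.630)/1.24 = 0.4620/1.24 = 0.3726 km⁻¹.

0.373 km⁻¹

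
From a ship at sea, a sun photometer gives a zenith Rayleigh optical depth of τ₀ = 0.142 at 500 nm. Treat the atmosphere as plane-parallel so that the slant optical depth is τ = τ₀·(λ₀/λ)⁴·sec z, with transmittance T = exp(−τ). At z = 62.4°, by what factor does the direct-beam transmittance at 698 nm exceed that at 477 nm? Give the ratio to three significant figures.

1.34

Airmass: sec 62.4° = 2.1584.
τ(698 nm) = 0.142 × (500/698)⁴ × 2.1584 = 0.142 × 0.2633 × 2.1584 = 0.0807.
τ(477 nm) = 0.142 × (500/477)⁴ × 2.1584 = 0.142 × 1.2073 × 2.1584 = 0.3700.
T(698)/T(477) = exp(τ_B − τ_A) = exp(0.2893) = 1.3355.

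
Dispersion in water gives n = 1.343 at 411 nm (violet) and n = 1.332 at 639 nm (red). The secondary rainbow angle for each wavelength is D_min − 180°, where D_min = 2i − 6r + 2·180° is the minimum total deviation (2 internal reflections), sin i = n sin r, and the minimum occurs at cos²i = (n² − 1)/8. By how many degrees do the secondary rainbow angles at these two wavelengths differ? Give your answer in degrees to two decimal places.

At 411 nm (n = 1.343): cos²i = 0.10046 → i = 71.522°, r = 44.928°, D_min = 233.478°, rainbow angle = 53.478°.
At 639 nm (n = 1.332): cos²i = 0.09678 → i = 71.875°, r = 45.520°, D_min = 230.628°, rainbow angle = 50.628°.
Angular width = |53.478° − 50.628°| = 2.849°.

2.85°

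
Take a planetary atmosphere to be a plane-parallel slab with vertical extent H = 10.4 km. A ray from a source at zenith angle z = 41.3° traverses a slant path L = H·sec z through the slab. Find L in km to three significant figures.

13.8 km

sec z = 1/cos 41.3° = 1.3311.
L = 10.4 × 1.3311 = 13.843 km.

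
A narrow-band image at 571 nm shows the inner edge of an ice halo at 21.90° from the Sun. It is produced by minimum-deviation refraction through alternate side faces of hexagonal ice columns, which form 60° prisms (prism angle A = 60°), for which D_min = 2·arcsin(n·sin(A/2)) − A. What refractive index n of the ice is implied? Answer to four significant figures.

1.311

Rearranging: n = sin((D_min + A)/2) / sin(A/2).
(D_min + A)/2 = (21.90° + 60°)/2 = 40.950°.
n = sin 40.950° / sin 30° = 0.6554 / 0.5000 = 1.3108.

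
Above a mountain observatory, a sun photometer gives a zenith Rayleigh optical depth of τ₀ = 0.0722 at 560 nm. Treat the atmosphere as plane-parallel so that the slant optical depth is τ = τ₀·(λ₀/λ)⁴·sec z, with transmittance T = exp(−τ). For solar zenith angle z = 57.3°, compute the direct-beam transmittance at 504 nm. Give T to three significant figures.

0.816

sec 57.3° = 1.8510.
τ = 0.0722 × (560/504)⁴ × 1.8510 = 0.0722 × 1.5242 × 1.8510 = 0.2037.
T = exp(−0.2037) = 0.8157.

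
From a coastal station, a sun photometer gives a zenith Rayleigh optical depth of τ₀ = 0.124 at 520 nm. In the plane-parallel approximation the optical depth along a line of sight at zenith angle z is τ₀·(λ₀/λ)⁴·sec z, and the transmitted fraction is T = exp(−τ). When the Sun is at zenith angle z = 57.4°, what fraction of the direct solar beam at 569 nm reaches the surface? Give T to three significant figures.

0.852

sec 57.4° = 1.8561.
τ = 0.124 × (520/569)⁴ × 1.8561 = 0.124 × 0.6975 × 1.8561 = 0.1605.
T = exp(−0.1605) = 0.8517.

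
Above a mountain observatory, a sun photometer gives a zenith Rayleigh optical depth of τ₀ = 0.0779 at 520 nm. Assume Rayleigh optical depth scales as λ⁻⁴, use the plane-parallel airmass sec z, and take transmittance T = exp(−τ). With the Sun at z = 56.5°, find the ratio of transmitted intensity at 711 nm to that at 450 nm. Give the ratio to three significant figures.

Airmass: sec 56.5° = 1.8118.
τ(711 nm) = 0.0779 × (520/711)⁴ × 1.8118 = 0.0779 × 0.2861 × 1.8118 = 0.0404.
τ(450 nm) = 0.0779 × (520/450)⁴ × 1.8118 = 0.0779 × 1.7830 × 1.8118 = 0.2517.
T(711)/T(450) = exp(τ_B − τ_A) = exp(0.2113) = 1.2353.

1.24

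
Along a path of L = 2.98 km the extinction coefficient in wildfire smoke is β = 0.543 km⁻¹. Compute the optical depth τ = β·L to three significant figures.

τ = β·L = 0.543 × 2.98 = 1.6181.

1.62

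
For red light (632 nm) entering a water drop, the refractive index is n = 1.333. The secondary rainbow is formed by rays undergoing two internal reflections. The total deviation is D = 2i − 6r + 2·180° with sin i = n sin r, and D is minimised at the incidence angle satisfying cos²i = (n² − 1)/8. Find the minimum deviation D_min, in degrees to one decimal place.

cos²i = (1.77689 − 1)/8 = 0.09711; i = arccos(0.31163) = 71.843°.
sin r = sin 71.843°/1.333 = 0.71283; r = 45.466°.
D_min = 2·71.843° − 6·45.466° + 360° = 230.891°.

230.9°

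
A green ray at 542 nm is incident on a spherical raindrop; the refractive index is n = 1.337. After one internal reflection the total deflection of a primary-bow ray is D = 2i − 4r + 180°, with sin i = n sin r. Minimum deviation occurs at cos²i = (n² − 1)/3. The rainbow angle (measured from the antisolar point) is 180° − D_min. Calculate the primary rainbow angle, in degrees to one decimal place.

41.5°

cos²i = (1.78757 − 1)/3 = 0.26252; i = arccos(0.51237) = 59.178°.
sin r = sin 59.178°/1.337 = 0.64231; r = 39.964°.
D_min = 2·59.178° − 4·39.964° + 180° = 138.500°.
Rainbow angle = 180° − D_min = 41.500°.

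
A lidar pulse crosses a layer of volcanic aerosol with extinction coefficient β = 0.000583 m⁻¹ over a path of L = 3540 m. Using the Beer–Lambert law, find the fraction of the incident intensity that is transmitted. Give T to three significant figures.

τ = β·L = 0.000583 × 3540 = 2.0638.
T = exp(−2.0638) = 0.1270.

0.127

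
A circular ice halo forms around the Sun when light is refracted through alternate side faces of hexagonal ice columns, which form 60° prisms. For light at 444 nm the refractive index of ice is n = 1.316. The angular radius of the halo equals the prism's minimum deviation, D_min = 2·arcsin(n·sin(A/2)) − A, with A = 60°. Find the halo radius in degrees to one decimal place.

n·sin(A/2) = 1.316 × sin 30° = 1.316 × 0.5000 = 0.6580.
D_min = 2·arcsin(0.6580) − 60° = 2 × 41.148° − 60° = 22.295°.

22.3°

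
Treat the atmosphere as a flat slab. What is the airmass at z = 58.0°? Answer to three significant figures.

X = sec z = 1/cos 58.0° = 1/0.5299 = 1.8871.

1.89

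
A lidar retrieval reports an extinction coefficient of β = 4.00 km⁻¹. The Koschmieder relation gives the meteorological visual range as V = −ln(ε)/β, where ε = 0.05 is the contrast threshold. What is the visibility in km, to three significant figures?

0.749 km

V = −ln(0.05) / 4.00 = 2.996 / 4.00 = 0.7489 km.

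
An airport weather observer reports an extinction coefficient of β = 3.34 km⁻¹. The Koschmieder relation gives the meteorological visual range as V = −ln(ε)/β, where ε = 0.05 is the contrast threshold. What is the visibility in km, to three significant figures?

V = −ln(0.05) / 3.34 = 2.996 / 3.34 = 0.8969 km.

0.897 km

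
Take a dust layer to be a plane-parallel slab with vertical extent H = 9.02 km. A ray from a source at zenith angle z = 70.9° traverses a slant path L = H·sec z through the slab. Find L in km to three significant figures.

27.6 km

sec z = 1/cos 70.9° = 3.0561.
L = 9.02 × 3.0561 = 27.566 km.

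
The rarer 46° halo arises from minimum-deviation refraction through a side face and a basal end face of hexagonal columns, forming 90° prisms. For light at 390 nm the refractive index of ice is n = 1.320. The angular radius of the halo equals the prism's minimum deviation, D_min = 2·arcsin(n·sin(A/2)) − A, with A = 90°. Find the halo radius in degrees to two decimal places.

n·sin(A/2) = 1.320 × sin 45° = 1.320 × 0.7071 = 0.9334.
D_min = 2·arcsin(0.9334) − 90° = 2 × 68.968° − 90° = 47.936°.

47.94°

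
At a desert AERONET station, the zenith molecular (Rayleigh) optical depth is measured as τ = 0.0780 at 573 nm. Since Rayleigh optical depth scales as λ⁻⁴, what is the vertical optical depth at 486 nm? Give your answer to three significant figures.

τ(486 nm) = τ(573 nm) × (573/486)⁴ = 0.0780 × (1.1790)⁴ = 0.0780 × 1.9323 = 0.1507.

0.151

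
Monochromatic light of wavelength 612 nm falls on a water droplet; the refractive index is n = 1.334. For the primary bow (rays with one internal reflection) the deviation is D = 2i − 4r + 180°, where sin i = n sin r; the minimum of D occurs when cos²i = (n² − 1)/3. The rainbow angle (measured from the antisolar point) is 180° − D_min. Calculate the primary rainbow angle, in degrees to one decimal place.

cos²i = (1.77956 − 1)/3 = 0.25985; i = arccos(0.50976) = 59.352°.
sin r = sin 59.352°/1.334 = 0.64492; r = 40.159°.
D_min = 2·59.352° − 4·40.159° + 180° = 138.067°.
Rainbow angle = 180° − D_min = 41.933°.

41.9°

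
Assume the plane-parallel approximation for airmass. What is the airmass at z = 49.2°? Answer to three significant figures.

1.53

X = sec z = 1/cos 49.2° = 1/0.6534 = 1.5304.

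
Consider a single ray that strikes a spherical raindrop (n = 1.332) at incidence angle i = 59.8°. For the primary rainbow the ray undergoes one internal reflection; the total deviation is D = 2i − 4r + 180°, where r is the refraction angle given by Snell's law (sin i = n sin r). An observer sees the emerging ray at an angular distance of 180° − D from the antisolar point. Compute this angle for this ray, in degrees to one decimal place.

42.2°

sin r = sin 59.8° / 1.332 = 0.8643/1.332 = 0.6489; r = 40.46°.
D = 2·59.8° − 4·40.46° + 180° = 119.60° − 161.82° + 180° = 137.78°.
Angle from antisolar point = 180° − D = 42.22°.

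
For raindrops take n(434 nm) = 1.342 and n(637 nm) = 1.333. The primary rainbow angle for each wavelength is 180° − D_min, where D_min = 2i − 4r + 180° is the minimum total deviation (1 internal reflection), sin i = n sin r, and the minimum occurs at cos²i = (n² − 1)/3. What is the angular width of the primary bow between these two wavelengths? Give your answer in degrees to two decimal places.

At 434 nm (n = 1.342): cos²i = 0.26699 → i = 58.888°, r = 39.641°, D_min = 139.213°, rainbow angle = 40.787°.
At 637 nm (n = 1.333): cos²i = 0.25896 → i = 59.410°, r = 40.225°, D_min = 137.922°, rainbow angle = 42.078°.
Angular width = |40.787° − 42.078°| = 1.291°.

1.29°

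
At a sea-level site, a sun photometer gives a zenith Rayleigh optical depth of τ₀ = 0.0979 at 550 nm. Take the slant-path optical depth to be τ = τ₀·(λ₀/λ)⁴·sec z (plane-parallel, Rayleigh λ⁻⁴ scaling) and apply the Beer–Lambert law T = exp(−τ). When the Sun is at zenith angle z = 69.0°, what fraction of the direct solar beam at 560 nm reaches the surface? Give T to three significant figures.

sec 69.0° = 2.7904.
τ = 0.0979 × (550/560)⁴ × 2.7904 = 0.0979 × 0.9305 × 2.7904 = 0.2542.
T = exp(−0.2542) = 0.7755.

0.776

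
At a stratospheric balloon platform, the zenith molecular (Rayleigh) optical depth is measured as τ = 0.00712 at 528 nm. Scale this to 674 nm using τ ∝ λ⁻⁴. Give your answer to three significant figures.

τ(674 nm) = τ(528 nm) × (528/674)⁴ = 0.00712 × (0.7834)⁴ = 0.00712 × 0.3766 = 0.0027.

0.00268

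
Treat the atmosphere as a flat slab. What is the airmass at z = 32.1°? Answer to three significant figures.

1.18

X = sec z = 1/cos 32.1° = 1/0.8471 = 1.1805.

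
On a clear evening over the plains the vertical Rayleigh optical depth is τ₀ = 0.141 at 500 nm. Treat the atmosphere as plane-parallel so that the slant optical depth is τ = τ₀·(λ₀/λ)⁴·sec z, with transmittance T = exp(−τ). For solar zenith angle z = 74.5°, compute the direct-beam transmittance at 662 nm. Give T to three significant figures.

0.842

sec 74.5° = 3.7420.
τ = 0.141 × (500/662)⁴ × 3.7420 = 0.141 × 0.3254 × 3.7420 = 0.1717.
T = exp(−0.1717) = 0.8422.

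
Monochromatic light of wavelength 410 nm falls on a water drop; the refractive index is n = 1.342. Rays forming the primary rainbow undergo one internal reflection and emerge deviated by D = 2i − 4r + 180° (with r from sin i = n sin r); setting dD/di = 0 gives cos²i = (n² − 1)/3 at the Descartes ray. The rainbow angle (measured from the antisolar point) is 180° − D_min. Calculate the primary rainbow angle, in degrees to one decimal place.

40.8°

cos²i = (1.80096 − 1)/3 = 0.26699; i = arccos(0.51671) = 58.888°.
sin r = sin 58.888°/1.342 = 0.63797; r = 39.641°.
D_min = 2·58.888° − 4·39.641° + 180° = 139.213°.
Rainbow angle = 180° − D_min = 40.787°.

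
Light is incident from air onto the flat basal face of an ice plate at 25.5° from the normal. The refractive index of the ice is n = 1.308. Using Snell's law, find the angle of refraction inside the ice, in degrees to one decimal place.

Snell: sin θ_r = sin θ_i / n = sin 25.5° / 1.308 = 0.4305 / 1.308 = 0.3291.
θ_r = arcsin(0.3291) = 19.22°.

19.2°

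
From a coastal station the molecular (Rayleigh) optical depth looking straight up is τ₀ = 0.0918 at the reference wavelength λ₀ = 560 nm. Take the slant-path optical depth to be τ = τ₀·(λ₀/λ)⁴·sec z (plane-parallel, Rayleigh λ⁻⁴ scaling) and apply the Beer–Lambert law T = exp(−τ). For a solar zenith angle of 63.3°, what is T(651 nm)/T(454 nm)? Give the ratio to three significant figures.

1.43

Airmass: sec 63.3° = 2.2256.
τ(651 nm) = 0.0918 × (560/651)⁴ × 2.2256 = 0.0918 × 0.5476 × 2.2256 = 0.1119.
τ(454 nm) = 0.0918 × (560/454)⁴ × 2.2256 = 0.0918 × 2.3149 × 2.2256 = 0.4730.
T(651)/T(454) = exp(τ_B − τ_A) = exp(0.3611) = 1.4349.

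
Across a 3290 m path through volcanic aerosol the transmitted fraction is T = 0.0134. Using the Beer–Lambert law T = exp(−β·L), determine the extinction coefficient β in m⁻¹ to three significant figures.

Beer–Lambert: T = exp(−βL) ⇒ β = −ln(T)/L = −ln(0.0134)/3290 = 4.3125/3290 = 0.001311 m⁻¹.

0.00131 m⁻¹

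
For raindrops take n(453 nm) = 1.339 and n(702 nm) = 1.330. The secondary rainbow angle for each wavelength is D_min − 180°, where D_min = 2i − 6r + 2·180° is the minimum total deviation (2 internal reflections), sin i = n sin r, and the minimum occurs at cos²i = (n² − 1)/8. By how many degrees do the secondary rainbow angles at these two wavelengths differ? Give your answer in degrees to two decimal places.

2.35°

At 453 nm (n = 1.339): cos²i = 0.09912 → i = 71.650°, r = 45.141°, D_min = 232.451°, rainbow angle = 52.451°.
At 702 nm (n = 1.330): cos²i = 0.09611 → i = 71.940°, r = 45.630°, D_min = 230.101°, rainbow angle = 50.101°.
Angular width = |52.451° − 50.101°| = 2.350°.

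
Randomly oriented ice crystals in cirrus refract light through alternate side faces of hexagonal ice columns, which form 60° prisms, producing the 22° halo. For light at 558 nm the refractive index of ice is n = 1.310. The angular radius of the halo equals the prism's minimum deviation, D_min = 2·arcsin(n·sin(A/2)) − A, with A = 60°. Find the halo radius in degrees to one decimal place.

21.8°

n·sin(A/2) = 1.310 × sin 30° = 1.310 × 0.5000 = 0.6550.
D_min = 2·arcsin(0.6550) − 60° = 2 × 40.920° − 60° = 21.839°.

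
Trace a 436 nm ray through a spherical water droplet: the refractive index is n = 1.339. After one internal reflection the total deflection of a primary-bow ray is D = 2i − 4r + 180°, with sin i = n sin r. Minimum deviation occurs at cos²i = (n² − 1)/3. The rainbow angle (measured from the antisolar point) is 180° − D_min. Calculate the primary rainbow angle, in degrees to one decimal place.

cos²i = (1.79292 − 1)/3 = 0.26431; i = arccos(0.51411) = 59.062°.
sin r = sin 59.062°/1.339 = 0.64057; r = 39.834°.
D_min = 2·59.062° − 4·39.834° + 180° = 138.786°.
Rainbow angle = 180° − D_min = 41.214°.

41.2°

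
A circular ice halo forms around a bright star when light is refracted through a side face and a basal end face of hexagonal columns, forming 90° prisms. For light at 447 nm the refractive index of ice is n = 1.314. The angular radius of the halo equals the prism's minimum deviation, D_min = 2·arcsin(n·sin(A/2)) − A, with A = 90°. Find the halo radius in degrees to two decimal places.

n·sin(A/2) = 1.314 × sin 45° = 1.314 × 0.7071 = 0.9291.
D_min = 2·arcsin(0.9291) − 90° = 2 × 68.301° − 90° = 46.602°.

46.60°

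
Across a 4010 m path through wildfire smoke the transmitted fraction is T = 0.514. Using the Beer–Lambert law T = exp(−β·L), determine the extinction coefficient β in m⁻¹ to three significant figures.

0.000166 m⁻¹

Beer–Lambert: T = exp(−βL) ⇒ β = −ln(T)/L = −ln(0.514)/4010 = 0.6655/4010 = 0.000166 m⁻¹.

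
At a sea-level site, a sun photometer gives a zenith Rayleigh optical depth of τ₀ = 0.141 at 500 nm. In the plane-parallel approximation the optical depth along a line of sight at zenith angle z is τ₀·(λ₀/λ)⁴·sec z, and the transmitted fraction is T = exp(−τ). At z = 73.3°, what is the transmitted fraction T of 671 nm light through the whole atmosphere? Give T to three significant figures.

sec 73.3° = 3.4799.
τ = 0.141 × (500/671)⁴ × 3.4799 = 0.141 × 0.3083 × 3.4799 = 0.1513.
T = exp(−0.1513) = 0.8596.

0.860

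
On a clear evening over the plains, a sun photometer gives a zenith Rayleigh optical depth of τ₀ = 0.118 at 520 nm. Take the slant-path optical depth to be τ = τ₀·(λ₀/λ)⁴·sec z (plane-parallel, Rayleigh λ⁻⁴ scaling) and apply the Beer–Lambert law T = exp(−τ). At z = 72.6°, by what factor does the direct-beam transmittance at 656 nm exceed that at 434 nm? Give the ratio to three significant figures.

Airmass: sec 72.6° = 3.3440.
τ(656 nm) = 0.118 × (520/656)⁴ × 3.3440 = 0.118 × 0.3948 × 3.3440 = 0.1558.
τ(434 nm) = 0.118 × (520/434)⁴ × 3.3440 = 0.118 × 2.0609 × 3.3440 = 0.8132.
T(656)/T(434) = exp(τ_B − τ_A) = exp(0.6574) = 1.9298.

1.93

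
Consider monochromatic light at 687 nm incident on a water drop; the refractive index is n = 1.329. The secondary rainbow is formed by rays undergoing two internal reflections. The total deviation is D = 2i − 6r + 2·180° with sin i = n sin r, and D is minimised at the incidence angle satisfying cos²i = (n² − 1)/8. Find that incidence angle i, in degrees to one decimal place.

72.0°

cos²i = (1.329² − 1)/8 = (1.76624 − 1)/8 = 0.09578.
cos i = 0.30948, so i = 71.972°.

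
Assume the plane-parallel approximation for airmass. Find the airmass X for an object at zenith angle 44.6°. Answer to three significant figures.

1.40

X = sec z = 1/cos 44.6° = 1/0.7120 = 1.4044.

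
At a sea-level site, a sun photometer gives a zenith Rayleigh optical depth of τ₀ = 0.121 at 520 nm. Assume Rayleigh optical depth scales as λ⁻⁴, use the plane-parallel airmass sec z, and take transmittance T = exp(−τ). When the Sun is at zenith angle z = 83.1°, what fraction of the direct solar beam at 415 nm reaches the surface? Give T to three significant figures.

0.0835

sec 83.1° = 8.3238.
τ = 0.121 × (520/415)⁴ × 8.3238 = 0.121 × 2.4650 × 8.3238 = 2.4827.
T = exp(−2.4827) = 0.0835.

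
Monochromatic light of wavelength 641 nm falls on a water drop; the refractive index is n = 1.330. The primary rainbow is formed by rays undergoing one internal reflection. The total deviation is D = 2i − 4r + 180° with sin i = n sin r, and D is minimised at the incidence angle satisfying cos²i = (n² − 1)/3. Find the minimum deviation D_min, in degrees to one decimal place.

137.5°

cos²i = (1.76890 − 1)/3 = 0.25630; i = arccos(0.50626) = 59.585°.
sin r = sin 59.585°/1.330 = 0.64841; r = 40.422°.
D_min = 2·59.585° − 4·40.422° + 180° = 137.484°.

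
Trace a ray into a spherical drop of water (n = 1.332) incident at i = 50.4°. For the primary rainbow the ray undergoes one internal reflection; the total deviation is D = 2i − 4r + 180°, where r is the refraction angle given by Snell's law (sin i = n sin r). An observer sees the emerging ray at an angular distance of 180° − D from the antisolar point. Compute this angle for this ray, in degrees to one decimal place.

sin r = sin 50.4° / 1.332 = 0.7705/1.332 = 0.5785; r = 35.34°.
D = 2·50.4° − 4·35.34° + 180° = 100.80° − 141.37° + 180° = 139.43°.
Angle from antisolar point = 180° − D = 40.57°.

40.6°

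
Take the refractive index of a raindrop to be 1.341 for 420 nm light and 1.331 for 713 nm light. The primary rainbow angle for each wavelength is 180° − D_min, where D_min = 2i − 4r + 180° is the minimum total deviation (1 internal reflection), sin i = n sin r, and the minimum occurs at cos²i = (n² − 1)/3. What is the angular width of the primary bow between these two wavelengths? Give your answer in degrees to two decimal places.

At 420 nm (n = 1.341): cos²i = 0.26609 → i = 58.946°, r = 39.705°, D_min = 139.071°, rainbow angle = 40.929°.
At 713 nm (n = 1.331): cos²i = 0.25719 → i = 59.527°, r = 40.356°, D_min = 137.630°, rainbow angle = 42.370°.
Angular width = |40.929° − 42.370°| = 1.441°.

1.44°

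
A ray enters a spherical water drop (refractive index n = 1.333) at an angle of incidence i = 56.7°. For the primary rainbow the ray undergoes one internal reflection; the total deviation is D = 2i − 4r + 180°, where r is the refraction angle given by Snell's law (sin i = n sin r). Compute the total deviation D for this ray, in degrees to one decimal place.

138.1°

sin r = sin 56.7° / 1.333 = 0.8358/1.333 = 0.6270; r = 38.83°.
D = 2·56.7° − 4·38.83° + 180° = 113.40° − 155.32° + 180° = 138.08°.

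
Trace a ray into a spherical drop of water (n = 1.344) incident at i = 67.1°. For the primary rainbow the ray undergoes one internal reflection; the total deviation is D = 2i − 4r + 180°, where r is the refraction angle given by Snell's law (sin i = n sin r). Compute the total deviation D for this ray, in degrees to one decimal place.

sin r = sin 67.1° / 1.344 = 0.9212/1.344 = 0.6854; r = 43.27°.
D = 2·67.1° − 4·43.27° + 180° = 134.20° − 173.07° + 180° = 141.13°.

141.1°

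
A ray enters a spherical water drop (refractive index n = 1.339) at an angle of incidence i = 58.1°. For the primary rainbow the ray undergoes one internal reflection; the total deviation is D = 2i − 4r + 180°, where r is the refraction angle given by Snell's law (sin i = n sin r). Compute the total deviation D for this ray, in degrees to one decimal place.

138.8°

sin r = sin 58.1° / 1.339 = 0.8490/1.339 = 0.6340; r = 39.35°.
D = 2·58.1° − 4·39.35° + 180° = 116.20° − 157.39° + 180° = 138.81°.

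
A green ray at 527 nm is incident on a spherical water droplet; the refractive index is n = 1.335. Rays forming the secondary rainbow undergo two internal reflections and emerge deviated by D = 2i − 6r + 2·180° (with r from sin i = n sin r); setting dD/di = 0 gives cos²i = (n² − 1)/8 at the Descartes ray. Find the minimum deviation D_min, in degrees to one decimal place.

231.4°

cos²i = (1.78222 − 1)/8 = 0.09778; i = arccos(0.31269) = 71.778°.
sin r = sin 71.778°/1.335 = 0.71150; r = 45.357°.
D_min = 2·71.778° − 6·45.357° + 360° = 231.414°.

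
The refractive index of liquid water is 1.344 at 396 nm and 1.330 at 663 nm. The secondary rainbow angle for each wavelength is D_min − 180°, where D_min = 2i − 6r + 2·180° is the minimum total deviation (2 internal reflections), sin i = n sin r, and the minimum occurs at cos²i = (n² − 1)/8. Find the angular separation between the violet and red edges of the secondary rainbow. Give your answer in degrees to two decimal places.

3.63°

At 396 nm (n = 1.344): cos²i = 0.10079 → i = 71.490°, r = 44.874°, D_min = 233.733°, rainbow angle = 53.733°.
At 663 nm (n = 1.330): cos²i = 0.09611 → i = 71.940°, r = 45.630°, D_min = 230.101°, rainbow angle = 50.101°.
Angular width = |53.733° − 50.101°| = 3.632°.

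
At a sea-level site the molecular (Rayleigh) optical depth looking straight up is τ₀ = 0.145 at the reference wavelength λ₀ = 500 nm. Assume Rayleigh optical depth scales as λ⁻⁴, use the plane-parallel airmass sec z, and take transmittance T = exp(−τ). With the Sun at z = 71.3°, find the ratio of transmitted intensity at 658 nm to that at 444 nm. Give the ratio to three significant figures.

Airmass: sec 71.3° = 3.1190.
τ(658 nm) = 0.145 × (500/658)⁴ × 3.1190 = 0.145 × 0.3334 × 3.1190 = 0.1508.
τ(444 nm) = 0.145 × (500/444)⁴ × 3.1190 = 0.145 × 1.6082 × 3.1190 = 0.7273.
T(658)/T(444) = exp(τ_B − τ_A) = exp(0.5765) = 1.7799.

1.78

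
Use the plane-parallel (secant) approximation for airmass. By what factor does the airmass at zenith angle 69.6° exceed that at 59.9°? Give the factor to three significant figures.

X(69.6°)/X(59.9°) = sec 69.6° / sec 59.9° = cos 59.9° / cos 69.6° = 0.5015/0.3486 = 1.4388.

1.44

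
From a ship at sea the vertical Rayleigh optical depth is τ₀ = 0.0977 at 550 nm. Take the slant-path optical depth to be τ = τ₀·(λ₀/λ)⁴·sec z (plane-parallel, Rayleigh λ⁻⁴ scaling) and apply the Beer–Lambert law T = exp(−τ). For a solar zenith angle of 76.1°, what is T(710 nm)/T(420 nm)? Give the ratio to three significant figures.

Airmass: sec 76.1° = 4.1627.
τ(710 nm) = 0.0977 × (550/710)⁴ × 4.1627 = 0.0977 × 0.3601 × 4.1627 = 0.1464.
τ(420 nm) = 0.0977 × (550/420)⁴ × 4.1627 = 0.0977 × 2.9407 × 4.1627 = 1.1960.
T(710)/T(420) = exp(τ_B − τ_A) = exp(1.0495) = 2.8563.

2.86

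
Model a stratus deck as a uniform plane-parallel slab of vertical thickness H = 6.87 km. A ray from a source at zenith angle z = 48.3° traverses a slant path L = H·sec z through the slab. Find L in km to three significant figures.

10.3 km

sec z = 1/cos 48.3° = 1.5032.
L = 6.87 × 1.5032 = 10.327 km.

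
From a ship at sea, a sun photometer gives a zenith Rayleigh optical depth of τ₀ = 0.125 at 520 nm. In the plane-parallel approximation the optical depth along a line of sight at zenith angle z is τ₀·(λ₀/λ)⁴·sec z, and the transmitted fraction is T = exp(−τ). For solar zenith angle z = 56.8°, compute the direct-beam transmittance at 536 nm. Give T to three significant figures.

0.817

sec 56.8° = 1.8263.
τ = 0.125 × (520/536)⁴ × 1.8263 = 0.125 × 0.8858 × 1.8263 = 0.2022.
T = exp(−0.2022) = 0.8169.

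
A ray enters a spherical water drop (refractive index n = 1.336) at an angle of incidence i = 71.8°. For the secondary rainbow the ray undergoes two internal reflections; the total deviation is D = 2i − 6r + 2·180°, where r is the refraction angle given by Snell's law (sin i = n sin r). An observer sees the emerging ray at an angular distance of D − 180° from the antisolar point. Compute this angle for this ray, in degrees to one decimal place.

51.7°

sin r = sin 71.8° / 1.336 = 0.9500/1.336 = 0.7111; r = 45.32°.
D = 2·71.8° − 6·45.32° + 2·180° = 143.60° − 271.93° + 360° = 231.67°.
Angle from antisolar point = D − 180° = 51.67°.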